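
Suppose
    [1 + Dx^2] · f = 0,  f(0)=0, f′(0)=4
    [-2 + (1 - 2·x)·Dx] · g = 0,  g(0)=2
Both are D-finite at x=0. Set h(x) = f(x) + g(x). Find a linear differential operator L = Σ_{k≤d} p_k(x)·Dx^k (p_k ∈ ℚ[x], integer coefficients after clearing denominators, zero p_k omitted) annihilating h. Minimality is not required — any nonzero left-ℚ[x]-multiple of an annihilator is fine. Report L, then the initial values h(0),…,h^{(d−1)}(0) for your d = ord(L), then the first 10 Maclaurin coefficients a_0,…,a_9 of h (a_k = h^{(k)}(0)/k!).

f: a_k = 0, 4, 0, -2/3, 0, 1/30, 0, -1/1260, 0, 1/90720, …
g: a_k = 2, 4, 8, 16, 32, 64, 128, 256, 512, 1024, …
h₀=f+g: left-lcm gives L₀, ord ≤ 3.
L = (-50 + 8·x - 8·x^2) + (9 - 22·x + 12·x^2 - 8·x^3)·Dx + (-50 + 8·x - 8·x^2)·Dx^2 + (9 - 22·x + 12·x^2 - 8·x^3)·Dx^3  (order 3).
h: a_k = 2, 8, 8, 46/3, 32, 1921/30, 128, 322559/1260, 512, 92897281/90720, …
ICs: h(0) = 2, h′(0) = 8, h′′(0) = 16.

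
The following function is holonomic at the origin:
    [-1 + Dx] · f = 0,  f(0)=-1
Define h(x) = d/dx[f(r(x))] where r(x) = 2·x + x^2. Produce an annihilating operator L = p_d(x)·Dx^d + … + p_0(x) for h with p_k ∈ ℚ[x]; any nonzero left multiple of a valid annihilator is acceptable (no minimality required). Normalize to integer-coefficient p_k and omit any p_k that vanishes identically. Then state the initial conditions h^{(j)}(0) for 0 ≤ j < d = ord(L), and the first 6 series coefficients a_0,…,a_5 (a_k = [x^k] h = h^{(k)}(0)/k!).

L = (3 + 4·x + 2·x^2) + (-1 - x)·Dx  (order 1).
h: a_k = -2, -6, -10, -38/3, -13, -173/15, …
ICs: h(0) = -2.

f: a_k = -1, -1, -1/2, -1/6, -1/24, -1/120, …
Substitute x→r, Dx→(1/r')Dx; clear ⇒ L₀.
h=h₀': d/dx-closure on L₀ ⇒ L.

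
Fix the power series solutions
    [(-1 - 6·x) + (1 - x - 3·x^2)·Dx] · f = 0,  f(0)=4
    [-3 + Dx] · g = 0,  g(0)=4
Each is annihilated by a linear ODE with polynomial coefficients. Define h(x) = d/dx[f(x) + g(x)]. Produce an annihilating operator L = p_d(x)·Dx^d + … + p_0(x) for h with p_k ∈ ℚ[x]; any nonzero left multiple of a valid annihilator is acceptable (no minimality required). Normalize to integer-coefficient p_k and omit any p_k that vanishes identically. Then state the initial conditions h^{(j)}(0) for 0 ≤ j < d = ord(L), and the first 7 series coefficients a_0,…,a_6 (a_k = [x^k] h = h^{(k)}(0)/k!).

L = (54 + 774·x + 864·x^2 + 2916·x^3 + 1458·x^4) + (-33 - 252·x - 477·x^2 - 864·x^3 + 405·x^4 + 486·x^5)·Dx + (5 - 2·x + 63·x^2 - 36·x^3 - 297·x^4 - 162·x^5)·Dx^2  (order 2).
h: a_k = 16, 68, 138, 358, 1681/2, 23523/10, 121763/20, …
ICs: h(0) = 16, h′(0) = 68.

f: a_k = 4, 4, 16, 28, 76, 160, 388, …
g: a_k = 4, 12, 18, 18, 27/2, 81/10, 81/20, …
Weyl lclm of L_f,L_g ⇒ L₀ (ord ≤ 2).
Differentiate: ansatz ord ≤ ord L₀ ⇒ L.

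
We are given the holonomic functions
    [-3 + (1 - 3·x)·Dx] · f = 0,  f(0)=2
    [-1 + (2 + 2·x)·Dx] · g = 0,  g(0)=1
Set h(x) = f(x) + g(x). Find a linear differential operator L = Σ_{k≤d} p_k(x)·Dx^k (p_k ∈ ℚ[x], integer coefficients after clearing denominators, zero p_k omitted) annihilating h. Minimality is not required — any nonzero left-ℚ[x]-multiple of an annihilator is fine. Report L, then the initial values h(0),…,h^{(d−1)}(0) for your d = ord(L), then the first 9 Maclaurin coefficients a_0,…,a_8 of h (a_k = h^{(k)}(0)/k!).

L = (-39 - 27·x) + (73 + 138·x + 81·x^2)·Dx + (-10 + 2·x + 66·x^2 + 54·x^3)·Dx^2  (order 2).
h: a_k = 3, 13/2, 143/8, 865/16, 20731/128, 124423/256, 1492971/1024, 8957985/2048, 429981267/32768, …
ICs: h(0) = 3, h′(0) = 13/2.

f: a_k = 2, 6, 18, 54, 162, 486, 1458, 4374, 13122, …
g: a_k = 1, 1/2, -1/8, 1/16, -5/128, 7/256, -21/1024, 33/2048, -429/32768, …
Sum ⇒ L₀ = lclm(L_f,L_g) in ℚ(x)⟨Dx⟩.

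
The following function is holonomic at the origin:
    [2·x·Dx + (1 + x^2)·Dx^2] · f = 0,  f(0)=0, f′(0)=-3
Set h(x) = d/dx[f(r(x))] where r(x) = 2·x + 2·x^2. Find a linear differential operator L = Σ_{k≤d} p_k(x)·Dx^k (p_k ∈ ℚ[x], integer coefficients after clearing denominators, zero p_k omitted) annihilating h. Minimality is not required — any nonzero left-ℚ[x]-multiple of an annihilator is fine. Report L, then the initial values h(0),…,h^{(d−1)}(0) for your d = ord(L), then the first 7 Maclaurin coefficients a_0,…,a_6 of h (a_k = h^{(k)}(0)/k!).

L = (-2 + 8·x + 32·x^2 + 48·x^3 + 24·x^4) + (1 + 2·x + 4·x^2 + 16·x^3 + 20·x^4 + 8·x^5)·Dx  (order 1).
h: a_k = -6, -12, 24, 96, 24, -528, -960, …
ICs: h(0) = -6.

f: a_k = 0, -3, 0, 1, 0, -3/5, 0, …
L₀ from L_f via x↦r, Dx↦r'^{-1}Dx.
Differentiate: ansatz ord ≤ ord L₀ ⇒ L.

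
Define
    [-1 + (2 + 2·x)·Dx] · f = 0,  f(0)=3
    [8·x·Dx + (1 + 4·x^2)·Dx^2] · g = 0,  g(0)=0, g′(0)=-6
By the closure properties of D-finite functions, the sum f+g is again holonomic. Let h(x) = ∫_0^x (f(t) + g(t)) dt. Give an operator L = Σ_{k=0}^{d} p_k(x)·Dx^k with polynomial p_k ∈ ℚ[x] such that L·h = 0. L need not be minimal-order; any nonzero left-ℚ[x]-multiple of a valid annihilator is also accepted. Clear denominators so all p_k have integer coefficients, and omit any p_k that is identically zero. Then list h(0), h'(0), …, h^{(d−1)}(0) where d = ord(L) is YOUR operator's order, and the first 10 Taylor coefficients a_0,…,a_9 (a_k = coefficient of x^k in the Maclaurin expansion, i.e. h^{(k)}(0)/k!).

f: a_k = 3, 3/2, -3/8, 3/16, -15/128, 21/256, -63/1024, 99/2048, -1287/32768, 2145/65536, …
g: a_k = 0, -6, 0, 8, 0, -96/5, 0, 384/7, 0, -512/3, …
L₀ := lclm(L_f,L_g); ord L₀ ≤ 1+2.
∫: right-multiply L₀ by Dx.
L = (-16 - 40·x + 192·x^2 + 96·x^3)·Dx^2 + (-35 - 64·x + 328·x^2 + 768·x^3 + 336·x^4)·Dx^3 + (-2 + 30·x + 48·x^2 + 144·x^3 + 224·x^4 + 96·x^5)·Dx^4  (order 4).
h: a_k = 0, 3, -9/4, -1/8, 131/64, -3/128, -8157/2560, -9/1024, 787125/114688, -143/32768, …
ICs: h(0) = 0, h′(0) = 3, h′′(0) = -9/2, h′′′(0) = -3/4.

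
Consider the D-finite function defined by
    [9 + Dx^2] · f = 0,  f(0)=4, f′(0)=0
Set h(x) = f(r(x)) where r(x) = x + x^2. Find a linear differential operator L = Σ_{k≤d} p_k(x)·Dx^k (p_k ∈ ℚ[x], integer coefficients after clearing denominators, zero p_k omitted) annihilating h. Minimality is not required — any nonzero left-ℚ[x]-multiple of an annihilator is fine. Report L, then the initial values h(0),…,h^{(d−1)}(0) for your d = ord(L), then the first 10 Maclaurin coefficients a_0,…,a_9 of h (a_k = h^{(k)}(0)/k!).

L = (9 + 54·x + 108·x^2 + 72·x^3) - 2·Dx + (1 + 2·x)·Dx^2  (order 2).
h: a_k = 4, 0, -18, -36, -9/2, 54, 1539/20, 297/10, -52191/1120, -10611/140, …
ICs: h(0) = 4, h′(0) = 0.

f: a_k = 4, 0, -18, 0, 27/2, 0, -81/20, 0, 729/1120, 0, …
L₀ from L_f via x↦r, Dx↦r'^{-1}Dx.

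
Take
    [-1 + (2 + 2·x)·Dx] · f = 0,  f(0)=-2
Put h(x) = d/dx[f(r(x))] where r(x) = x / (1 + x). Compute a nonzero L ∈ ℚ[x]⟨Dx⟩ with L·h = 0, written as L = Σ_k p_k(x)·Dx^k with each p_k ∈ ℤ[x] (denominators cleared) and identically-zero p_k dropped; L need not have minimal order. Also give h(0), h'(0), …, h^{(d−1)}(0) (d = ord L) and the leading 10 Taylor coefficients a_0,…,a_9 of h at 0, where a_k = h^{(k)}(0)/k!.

L = (-5 - 8·x) + (-2 - 6·x - 4·x^2)·Dx  (order 1).
h: a_k = -1, 5/2, -39/8, 141/16, -1995/128, 7059/256, -50435/1024, 182461/2048, -5347827/32768, 19815255/65536, …
ICs: h(0) = -1.

f: a_k = -2, -1, 1/4, -1/8, 5/64, -7/128, 21/512, -33/1024, 429/16384, -715/32768, …
L₀ from L_f via x↦r, Dx↦r'^{-1}Dx.
h=h₀': d/dx-closure on L₀ ⇒ L.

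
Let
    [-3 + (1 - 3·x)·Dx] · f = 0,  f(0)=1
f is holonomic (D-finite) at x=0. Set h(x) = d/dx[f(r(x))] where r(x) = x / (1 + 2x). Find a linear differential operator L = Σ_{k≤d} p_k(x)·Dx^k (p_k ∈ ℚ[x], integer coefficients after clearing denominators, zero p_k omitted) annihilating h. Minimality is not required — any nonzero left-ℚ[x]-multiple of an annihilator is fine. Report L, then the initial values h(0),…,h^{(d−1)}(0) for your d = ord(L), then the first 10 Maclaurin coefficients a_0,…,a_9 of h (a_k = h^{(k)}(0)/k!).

f: a_k = 1, 3, 9, 27, 81, 243, 729, 2187, 6561, 19683, …
Substitute x→r, Dx→(1/r')Dx; clear ⇒ L₀.
h₀' ⇒ L via d/dx closure of L₀.
L = 4 + (-2 + 2·x)·Dx  (order 1).
h: a_k = 3, 6, 9, 12, 15, 18, 21, 24, 27, 30, …
ICs: h(0) = 3.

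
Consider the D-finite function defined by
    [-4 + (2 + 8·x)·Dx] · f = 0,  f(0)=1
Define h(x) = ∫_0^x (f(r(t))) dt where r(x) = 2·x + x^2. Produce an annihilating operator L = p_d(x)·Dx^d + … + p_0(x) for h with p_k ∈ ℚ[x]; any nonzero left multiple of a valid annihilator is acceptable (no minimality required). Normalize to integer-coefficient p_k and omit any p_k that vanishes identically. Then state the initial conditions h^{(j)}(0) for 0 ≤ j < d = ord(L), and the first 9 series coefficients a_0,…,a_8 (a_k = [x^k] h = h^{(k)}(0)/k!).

f: a_k = 1, 2, -2, 4, -10, 28, -84, 264, -858, …
f∘r: x↦r, Dx↦Dx/r' in L_f ⇒ L₀.
h=∫h₀ ⇒ L = L₀·Dx.
L = (-4 - 4·x)·Dx + (1 + 8·x + 4·x^2)·Dx^2  (order 2).
h: a_k = 0, 1, 2, -2, 6, -114/5, 100, -3372/7, 2478, …
ICs: h(0) = 0, h′(0) = 1.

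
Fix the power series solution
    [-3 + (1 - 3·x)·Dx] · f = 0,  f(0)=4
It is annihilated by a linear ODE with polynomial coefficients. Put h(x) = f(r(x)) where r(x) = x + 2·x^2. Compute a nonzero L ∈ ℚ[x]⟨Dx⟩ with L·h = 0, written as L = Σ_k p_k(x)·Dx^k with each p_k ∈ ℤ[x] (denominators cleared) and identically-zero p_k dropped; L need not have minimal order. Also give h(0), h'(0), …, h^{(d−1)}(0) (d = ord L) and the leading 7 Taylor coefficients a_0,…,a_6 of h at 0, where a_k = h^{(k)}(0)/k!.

L = (3 + 12·x) + (-1 + 3·x + 6·x^2)·Dx  (order 1).
h: a_k = 4, 12, 60, 252, 1116, 4860, 21276, …
ICs: h(0) = 4.

f: a_k = 4, 12, 36, 108, 324, 972, 2916, …
L₀ from L_f via x↦r, Dx↦r'^{-1}Dx.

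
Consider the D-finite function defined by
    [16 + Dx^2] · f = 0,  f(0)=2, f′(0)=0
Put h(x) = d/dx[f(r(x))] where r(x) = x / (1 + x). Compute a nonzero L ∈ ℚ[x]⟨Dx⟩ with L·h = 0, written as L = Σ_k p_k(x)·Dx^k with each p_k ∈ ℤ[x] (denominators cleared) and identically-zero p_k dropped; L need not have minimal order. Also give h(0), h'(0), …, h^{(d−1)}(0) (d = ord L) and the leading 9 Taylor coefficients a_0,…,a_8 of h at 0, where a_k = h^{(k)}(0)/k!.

L = (22 + 12·x + 6·x^2) + (6 + 18·x + 18·x^2 + 6·x^3)·Dx + (1 + 4·x + 6·x^2 + 4·x^3 + x^4)·Dx^2  (order 2).
h: a_k = 0, -32, 96, -320/3, -320/3, 10976/15, -9184/5, 201088/63, -143488/35, …
ICs: h(0) = 0, h′(0) = -32.

f: a_k = 2, 0, -16, 0, 64/3, 0, -512/45, 0, 1024/315, …
h₀=f(r): pull back L_f along r ⇒ L₀.
h₀' ⇒ L via d/dx closure of L₀.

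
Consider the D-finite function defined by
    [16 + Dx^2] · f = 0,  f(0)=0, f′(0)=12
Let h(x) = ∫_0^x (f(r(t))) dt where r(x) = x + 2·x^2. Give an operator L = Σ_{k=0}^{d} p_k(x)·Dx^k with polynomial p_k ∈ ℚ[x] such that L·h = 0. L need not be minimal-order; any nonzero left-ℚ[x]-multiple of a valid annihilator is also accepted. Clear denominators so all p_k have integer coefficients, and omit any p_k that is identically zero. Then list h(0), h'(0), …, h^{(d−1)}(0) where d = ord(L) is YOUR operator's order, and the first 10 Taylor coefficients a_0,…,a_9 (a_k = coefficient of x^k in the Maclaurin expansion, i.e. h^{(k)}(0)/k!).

L = (16 + 192·x + 768·x^2 + 1024·x^3)·Dx - 4·Dx^2 + (1 + 4·x)·Dx^3  (order 3).
h: a_k = 0, 0, 6, 8, -8, -192/5, -896/15, 0, 13312/105, 28672/135, …
ICs: h(0) = 0, h′(0) = 0, h′′(0) = 12.

f: a_k = 0, 12, 0, -32, 0, 128/5, 0, -1024/105, 0, 2048/945, …
Change of var in L_f (x↦r) gives L₀.
∫: right-multiply L₀ by Dx.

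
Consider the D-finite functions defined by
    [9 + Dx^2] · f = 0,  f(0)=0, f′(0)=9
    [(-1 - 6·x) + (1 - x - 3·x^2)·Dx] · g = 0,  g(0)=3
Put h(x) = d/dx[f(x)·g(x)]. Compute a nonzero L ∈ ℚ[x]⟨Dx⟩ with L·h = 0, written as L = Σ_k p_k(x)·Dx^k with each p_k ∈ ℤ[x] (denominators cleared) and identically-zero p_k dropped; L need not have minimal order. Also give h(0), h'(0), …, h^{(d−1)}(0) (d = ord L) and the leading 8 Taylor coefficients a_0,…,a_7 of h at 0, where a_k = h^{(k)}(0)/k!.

f: a_k = 0, 9, 0, -27/2, 0, 243/40, 0, -729/560, …
g: a_k = 3, 3, 12, 21, 57, 120, 291, 651, …
h₀=f·g: eliminate ⇒ L₀, order ≤ 2·1.
Differentiate: ansatz ord ≤ ord L₀ ⇒ L.
L = (-15 - 54·x - 135·x^2 + 162·x^3 + 243·x^4) + (6·x + 54·x^2 + 108·x^3)·Dx + (1 - 4·x - 9·x^2 + 18·x^3 + 27·x^4)·Dx^2  (order 2).
h: a_k = 27, 54, 405/2, 594, 14769/8, 97767/20, 1074357/80, 488619/14, …
ICs: h(0) = 27, h′(0) = 54.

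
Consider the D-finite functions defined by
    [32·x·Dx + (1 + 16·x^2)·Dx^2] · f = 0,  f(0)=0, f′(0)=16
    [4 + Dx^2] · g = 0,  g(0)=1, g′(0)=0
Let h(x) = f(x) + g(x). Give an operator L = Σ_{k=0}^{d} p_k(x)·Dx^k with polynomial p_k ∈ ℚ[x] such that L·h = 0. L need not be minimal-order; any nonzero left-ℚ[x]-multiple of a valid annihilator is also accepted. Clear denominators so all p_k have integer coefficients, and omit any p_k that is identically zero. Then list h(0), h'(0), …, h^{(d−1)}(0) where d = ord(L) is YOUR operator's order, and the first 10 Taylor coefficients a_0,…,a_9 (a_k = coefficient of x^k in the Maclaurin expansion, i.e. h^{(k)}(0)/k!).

L = (-6016·x + 102400·x^3 + 32768·x^5)·Dx + (-28 + 1216·x^2 + 27648·x^4 + 16384·x^6)·Dx^2 + (-1504·x + 25600·x^3 + 8192·x^5)·Dx^3 + (-7 + 304·x^2 + 6912·x^4 + 4096·x^6)·Dx^4  (order 4).
h: a_k = 1, 16, -2, -256/3, 2/3, 4096/5, -4/45, -65536/7, 2/315, 1048576/9, …
ICs: h(0) = 1, h′(0) = 16, h′′(0) = -4, h′′′(0) = -512.

f: a_k = 0, 16, 0, -256/3, 0, 4096/5, 0, -65536/7, 0, 1048576/9, …
g: a_k = 1, 0, -2, 0, 2/3, 0, -4/45, 0, 2/315, 0, …
Weyl lclm of L_f,L_g ⇒ L₀ (ord ≤ 4).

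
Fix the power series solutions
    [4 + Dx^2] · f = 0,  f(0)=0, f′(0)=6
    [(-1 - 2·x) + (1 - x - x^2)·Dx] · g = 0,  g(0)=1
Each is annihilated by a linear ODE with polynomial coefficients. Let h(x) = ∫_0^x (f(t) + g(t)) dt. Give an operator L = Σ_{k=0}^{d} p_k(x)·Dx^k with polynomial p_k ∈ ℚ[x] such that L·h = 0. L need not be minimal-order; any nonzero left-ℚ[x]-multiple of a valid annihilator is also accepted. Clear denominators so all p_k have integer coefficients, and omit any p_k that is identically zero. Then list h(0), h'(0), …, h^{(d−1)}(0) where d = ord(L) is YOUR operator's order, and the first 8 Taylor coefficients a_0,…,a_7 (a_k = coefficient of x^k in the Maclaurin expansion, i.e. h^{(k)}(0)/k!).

L = (-44 - 96·x - 32·x^2 - 48·x^3 - 40·x^4 - 16·x^5)·Dx + (16 - 20·x - 8·x^2 + 16·x^3 - 12·x^4 - 24·x^5 - 8·x^6)·Dx^2 + (-11 - 24·x - 8·x^2 - 12·x^3 - 10·x^4 - 4·x^5)·Dx^3 + (4 - 5·x - 2·x^2 + 4·x^3 - 3·x^4 - 6·x^5 - 2·x^6)·Dx^4  (order 4).
h: a_k = 0, 1, 7/2, 2/3, -1/4, 1, 22/15, 13/7, …
ICs: h(0) = 0, h′(0) = 1, h′′(0) = 7, h′′′(0) = 4.

f: a_k = 0, 6, 0, -4, 0, 4/5, 0, -8/105, …
g: a_k = 1, 1, 2, 3, 5, 8, 13, 21, …
L₀ := lclm(L_f,L_g); ord L₀ ≤ 2+1.
Integrate: L := L₀·Dx.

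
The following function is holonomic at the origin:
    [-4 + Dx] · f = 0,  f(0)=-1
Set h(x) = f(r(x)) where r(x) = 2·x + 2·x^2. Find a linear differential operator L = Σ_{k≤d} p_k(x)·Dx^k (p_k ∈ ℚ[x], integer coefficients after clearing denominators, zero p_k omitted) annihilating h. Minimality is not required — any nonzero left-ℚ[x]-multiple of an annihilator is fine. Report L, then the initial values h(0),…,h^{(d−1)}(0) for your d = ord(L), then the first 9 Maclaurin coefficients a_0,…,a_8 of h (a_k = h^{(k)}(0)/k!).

L = (-8 - 16·x) + Dx  (order 1).
h: a_k = -1, -8, -40, -448/3, -1376/3, -18176/15, -127744/45, -378880/63, -3682816/315, …
ICs: h(0) = -1.

f: a_k = -1, -4, -8, -32/3, -32/3, -128/15, -256/45, -1024/315, -512/315, …
Substitute x→r, Dx→(1/r')Dx; clear ⇒ L₀.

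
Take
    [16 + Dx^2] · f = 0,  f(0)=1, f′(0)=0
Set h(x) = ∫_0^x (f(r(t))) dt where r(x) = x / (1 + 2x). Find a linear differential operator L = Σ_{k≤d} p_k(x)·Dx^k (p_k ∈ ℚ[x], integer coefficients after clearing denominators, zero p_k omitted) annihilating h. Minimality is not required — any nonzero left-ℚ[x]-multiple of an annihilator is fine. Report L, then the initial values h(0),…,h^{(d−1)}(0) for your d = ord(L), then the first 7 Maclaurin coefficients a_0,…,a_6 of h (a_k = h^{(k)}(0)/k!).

f: a_k = 1, 0, -8, 0, 32/3, 0, -256/45, …
Substitute x→r, Dx→(1/r')Dx; clear ⇒ L₀.
Integrate: L := L₀·Dx.
L = 16·Dx + (4 + 24·x + 48·x^2 + 32·x^3)·Dx^2 + (1 + 8·x + 24·x^2 + 32·x^3 + 16·x^4)·Dx^3  (order 3).
h: a_k = 0, 1, 0, -8/3, 8, -256/15, 256/9, …
ICs: h(0) = 0, h′(0) = 1, h′′(0) = 0.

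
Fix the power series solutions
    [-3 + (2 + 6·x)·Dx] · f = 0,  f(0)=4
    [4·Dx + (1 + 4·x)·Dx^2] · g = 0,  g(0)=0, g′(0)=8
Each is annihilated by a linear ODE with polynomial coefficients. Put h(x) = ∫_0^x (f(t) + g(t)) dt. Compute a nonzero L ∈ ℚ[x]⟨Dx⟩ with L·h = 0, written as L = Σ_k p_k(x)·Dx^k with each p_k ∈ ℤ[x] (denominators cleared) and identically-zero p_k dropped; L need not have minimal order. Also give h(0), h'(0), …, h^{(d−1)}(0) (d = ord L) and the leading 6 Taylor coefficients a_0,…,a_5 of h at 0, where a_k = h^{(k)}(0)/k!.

L = (84 + 144·x)·Dx^2 + (101 + 552·x + 720·x^2)·Dx^3 + (10 + 94·x + 288·x^2 + 288·x^3)·Dx^4  (order 4).
h: a_k = 0, 4, 7, -41/6, 593/48, -4501/160, …
ICs: h(0) = 0, h′(0) = 4, h′′(0) = 14, h′′′(0) = -41.

f: a_k = 4, 6, -9/2, 27/4, -405/32, 1701/64, …
g: a_k = 0, 8, -16, 128/3, -128, 2048/5, …
h₀=f+g: left-lcm gives L₀, ord ≤ 3.
h=∫₀ˣh₀: take L = L₀·Dx.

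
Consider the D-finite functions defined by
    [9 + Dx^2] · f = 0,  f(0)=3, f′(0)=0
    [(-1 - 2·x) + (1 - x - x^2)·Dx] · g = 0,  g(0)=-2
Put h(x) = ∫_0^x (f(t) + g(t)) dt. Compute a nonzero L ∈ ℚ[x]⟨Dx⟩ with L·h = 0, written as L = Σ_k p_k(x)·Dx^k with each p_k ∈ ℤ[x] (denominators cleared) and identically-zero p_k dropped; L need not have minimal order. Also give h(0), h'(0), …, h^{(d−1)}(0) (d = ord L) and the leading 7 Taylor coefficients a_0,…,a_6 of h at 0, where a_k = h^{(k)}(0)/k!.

f: a_k = 3, 0, -27/2, 0, 81/8, 0, -243/80, …
g: a_k = -2, -2, -4, -6, -10, -16, -26, …
Sum ⇒ L₀ = lclm(L_f,L_g) in ℚ(x)⟨Dx⟩.
Integrate: L := L₀·Dx.
L = (-243 - 432·x + 81·x^2 - 216·x^3 - 405·x^4 - 162·x^5)·Dx + (117 - 225·x - 36·x^2 + 297·x^3 - 54·x^4 - 243·x^5 - 81·x^6)·Dx^2 + (-27 - 48·x + 9·x^2 - 24·x^3 - 45·x^4 - 18·x^5)·Dx^3 + (13 - 25·x - 4·x^2 + 33·x^3 - 6·x^4 - 27·x^5 - 9·x^6)·Dx^4  (order 4).
h: a_k = 0, 1, -1, -35/6, -3/2, 1/40, -8/3, …
ICs: h(0) = 0, h′(0) = 1, h′′(0) = -2, h′′′(0) = -35.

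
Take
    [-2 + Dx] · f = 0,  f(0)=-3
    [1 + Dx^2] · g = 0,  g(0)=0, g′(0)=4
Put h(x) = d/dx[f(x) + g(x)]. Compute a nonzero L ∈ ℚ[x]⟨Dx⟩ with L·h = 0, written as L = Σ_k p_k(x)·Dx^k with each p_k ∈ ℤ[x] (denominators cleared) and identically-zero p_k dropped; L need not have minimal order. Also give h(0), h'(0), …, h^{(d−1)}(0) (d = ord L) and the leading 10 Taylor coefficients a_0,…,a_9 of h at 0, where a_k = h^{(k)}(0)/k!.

f: a_k = -3, -6, -6, -4, -2, -4/5, -4/15, -8/105, -2/105, -4/945, …
g: a_k = 0, 4, 0, -2/3, 0, 1/30, 0, -1/1260, 0, 1/90720, …
h₀=f+g: left-lcm gives L₀, ord ≤ 3.
h₀' ⇒ L via d/dx closure of L₀.
L = 2 - Dx + 2·Dx^2 - Dx^3  (order 3).
h: a_k = -2, -12, -14, -8, -23/6, -8/5, -97/180, -16/105, -383/10080, -8/945, …
ICs: h(0) = -2, h′(0) = -12, h′′(0) = -28.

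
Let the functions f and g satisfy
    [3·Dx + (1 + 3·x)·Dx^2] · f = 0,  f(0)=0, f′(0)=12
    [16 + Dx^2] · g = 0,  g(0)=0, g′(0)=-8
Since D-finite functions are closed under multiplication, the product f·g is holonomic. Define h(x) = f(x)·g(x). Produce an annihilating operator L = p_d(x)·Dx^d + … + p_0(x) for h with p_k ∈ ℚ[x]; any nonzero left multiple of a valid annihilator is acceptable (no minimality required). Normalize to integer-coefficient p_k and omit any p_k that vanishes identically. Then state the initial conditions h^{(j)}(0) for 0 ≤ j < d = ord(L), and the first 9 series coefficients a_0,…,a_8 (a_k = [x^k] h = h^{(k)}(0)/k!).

L = (2272 + 127488·x + 781056·x^2 + 1769472·x^3 + 1327104·x^4) + (4416 + 50112·x + 165888·x^2 + 165888·x^3)·Dx + (1022 + 19392·x + 102816·x^2 + 221184·x^3 + 165888·x^4)·Dx^2 + (276 + 3132·x + 10368·x^2 + 10368·x^3)·Dx^3 + (55 + 714·x + 3375·x^2 + 6912·x^3 + 5184·x^4)·Dx^4  (order 4).
h: a_k = 0, 0, -96, 144, -32, 264, -992, 12336/5, -670624/105, …
ICs: h(0) = 0, h′(0) = 0, h′′(0) = -192, h′′′(0) = 864.

f: a_k = 0, 12, -18, 36, -81, 972/5, -486, 8748/7, -6561/2, …
g: a_k = 0, -8, 0, 64/3, 0, -256/15, 0, 2048/315, 0, …
Sym-product of L_f,L_g gives L₀ (≤ ord 4).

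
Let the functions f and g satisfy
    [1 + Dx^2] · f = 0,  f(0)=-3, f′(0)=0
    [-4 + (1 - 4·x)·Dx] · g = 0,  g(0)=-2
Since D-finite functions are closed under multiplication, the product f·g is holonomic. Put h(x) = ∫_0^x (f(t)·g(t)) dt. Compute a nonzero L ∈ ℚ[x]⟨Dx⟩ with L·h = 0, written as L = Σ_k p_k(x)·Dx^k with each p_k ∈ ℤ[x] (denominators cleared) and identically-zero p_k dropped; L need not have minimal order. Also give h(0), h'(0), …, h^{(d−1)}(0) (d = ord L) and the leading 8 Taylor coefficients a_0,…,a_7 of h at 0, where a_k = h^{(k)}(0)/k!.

L = (-1 + 4·x)·Dx + 8·Dx^2 + (-1 + 4·x)·Dx^3  (order 3).
h: a_k = 0, 6, 12, 31, 93, 5953/20, 5953/6, 2857439/840, …
ICs: h(0) = 0, h′(0) = 6, h′′(0) = 24.

f: a_k = -3, 0, 3/2, 0, -1/8, 0, 1/240, 0, …
g: a_k = -2, -8, -32, -128, -512, -2048, -8192, -32768, …
Sym-product of L_f,L_g gives L₀ (≤ ord 2).
∫: right-multiply L₀ by Dx.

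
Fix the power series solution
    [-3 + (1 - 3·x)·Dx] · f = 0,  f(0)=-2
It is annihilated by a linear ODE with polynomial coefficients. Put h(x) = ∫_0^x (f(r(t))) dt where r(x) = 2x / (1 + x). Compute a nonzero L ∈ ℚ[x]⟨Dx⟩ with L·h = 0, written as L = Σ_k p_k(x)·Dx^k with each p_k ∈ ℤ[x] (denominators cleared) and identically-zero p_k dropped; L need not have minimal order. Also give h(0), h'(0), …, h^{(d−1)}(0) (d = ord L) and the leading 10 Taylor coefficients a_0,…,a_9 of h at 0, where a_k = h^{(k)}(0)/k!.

L = 6·Dx + (-1 + 4·x + 5·x^2)·Dx^2  (order 2).
h: a_k = 0, -2, -6, -20, -75, -300, -1250, -37500/7, -46875/2, -312500/3, …
ICs: h(0) = 0, h′(0) = -2.

f: a_k = -2, -6, -18, -54, -162, -486, -1458, -4374, -13122, -39366, …
Substitute x→r, Dx→(1/r')Dx; clear ⇒ L₀.
Integrate: L := L₀·Dx.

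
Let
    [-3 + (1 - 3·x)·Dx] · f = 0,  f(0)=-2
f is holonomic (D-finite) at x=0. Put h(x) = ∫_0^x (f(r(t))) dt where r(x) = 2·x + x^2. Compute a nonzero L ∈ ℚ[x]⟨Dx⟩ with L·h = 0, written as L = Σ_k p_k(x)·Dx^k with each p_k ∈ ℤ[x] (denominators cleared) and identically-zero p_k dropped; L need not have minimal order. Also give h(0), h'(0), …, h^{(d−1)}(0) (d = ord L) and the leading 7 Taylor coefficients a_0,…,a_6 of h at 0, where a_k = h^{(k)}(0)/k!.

f: a_k = -2, -6, -18, -54, -162, -486, -1458, …
L₀ from L_f via x↦r, Dx↦r'^{-1}Dx.
Integrate: L := L₀·Dx.
L = (6 + 6·x)·Dx + (-1 + 6·x + 3·x^2)·Dx^2  (order 2).
h: a_k = 0, -2, -6, -26, -126, -3258/5, -3510, …
ICs: h(0) = 0, h′(0) = -2.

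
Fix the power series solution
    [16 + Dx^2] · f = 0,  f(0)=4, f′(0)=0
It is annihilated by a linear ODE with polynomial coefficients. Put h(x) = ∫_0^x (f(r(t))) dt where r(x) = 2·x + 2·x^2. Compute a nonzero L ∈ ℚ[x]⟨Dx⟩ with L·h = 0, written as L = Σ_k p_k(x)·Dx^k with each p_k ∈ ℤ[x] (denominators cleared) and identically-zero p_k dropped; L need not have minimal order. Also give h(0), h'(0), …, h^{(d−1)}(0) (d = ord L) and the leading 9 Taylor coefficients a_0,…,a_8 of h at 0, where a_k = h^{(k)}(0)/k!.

L = (64 + 384·x + 768·x^2 + 512·x^3)·Dx - 2·Dx^2 + (1 + 2·x)·Dx^3  (order 3).
h: a_k = 0, 4, 0, -128/3, -64, 1664/15, 4096/9, 118784/315, -11264/15, …
ICs: h(0) = 0, h′(0) = 4, h′′(0) = 0.

f: a_k = 4, 0, -32, 0, 128/3, 0, -1024/45, 0, 2048/315, …
Substitute x→r, Dx→(1/r')Dx; clear ⇒ L₀.
h=∫₀ˣh₀: take L = L₀·Dx.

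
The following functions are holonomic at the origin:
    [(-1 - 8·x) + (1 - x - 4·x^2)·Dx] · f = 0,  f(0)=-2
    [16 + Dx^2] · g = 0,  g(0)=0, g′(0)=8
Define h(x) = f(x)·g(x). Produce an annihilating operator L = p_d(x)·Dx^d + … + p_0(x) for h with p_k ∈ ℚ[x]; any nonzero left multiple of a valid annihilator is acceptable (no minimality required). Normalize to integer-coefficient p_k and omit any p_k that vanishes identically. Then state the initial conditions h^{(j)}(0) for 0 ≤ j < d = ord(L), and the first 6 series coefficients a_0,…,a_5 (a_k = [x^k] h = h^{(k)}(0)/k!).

L = (-8 + 16·x + 64·x^2) + (2 + 16·x)·Dx + (-1 + x + 4·x^2)·Dx^2  (order 2).
h: a_k = 0, -16, -16, -112/3, -304/3, -1424/5, …
ICs: h(0) = 0, h′(0) = -16.

f: a_k = -2, -2, -10, -18, -58, -130, …
g: a_k = 0, 8, 0, -64/3, 0, 256/15, …
h₀=f·g: eliminate ⇒ L₀, order ≤ 1·2.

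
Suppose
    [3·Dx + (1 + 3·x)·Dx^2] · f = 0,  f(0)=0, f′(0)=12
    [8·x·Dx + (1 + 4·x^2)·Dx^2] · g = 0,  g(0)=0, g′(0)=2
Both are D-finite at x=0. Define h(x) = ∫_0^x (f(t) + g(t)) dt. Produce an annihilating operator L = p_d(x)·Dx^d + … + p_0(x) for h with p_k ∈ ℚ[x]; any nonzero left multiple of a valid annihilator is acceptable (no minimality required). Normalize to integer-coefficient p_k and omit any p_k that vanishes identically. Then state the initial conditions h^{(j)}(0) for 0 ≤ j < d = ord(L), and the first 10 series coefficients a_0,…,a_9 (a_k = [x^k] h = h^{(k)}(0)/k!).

f: a_k = 0, 12, -18, 36, -81, 972/5, -486, 8748/7, -6561/2, 8748, …
g: a_k = 0, 2, 0, -8/3, 0, 32/5, 0, -128/7, 0, 512/9, …
L₀ := lclm(L_f,L_g); ord L₀ ≤ 2+2.
h=∫₀ˣh₀: take L = L₀·Dx.
L = (-24 - 216·x + 288·x^2 + 288·x^3)·Dx^2 + (-26 - 48·x - 120·x^2 + 576·x^3 + 576·x^4)·Dx^3 + (-3 - x + 24·x^2 + 32·x^3 + 144·x^4 + 144·x^5)·Dx^4  (order 4).
h: a_k = 0, 0, 7, -6, 25/3, -81/5, 502/15, -486/7, 2155/14, -729/2, …
ICs: h(0) = 0, h′(0) = 0, h′′(0) = 14, h′′′(0) = -36.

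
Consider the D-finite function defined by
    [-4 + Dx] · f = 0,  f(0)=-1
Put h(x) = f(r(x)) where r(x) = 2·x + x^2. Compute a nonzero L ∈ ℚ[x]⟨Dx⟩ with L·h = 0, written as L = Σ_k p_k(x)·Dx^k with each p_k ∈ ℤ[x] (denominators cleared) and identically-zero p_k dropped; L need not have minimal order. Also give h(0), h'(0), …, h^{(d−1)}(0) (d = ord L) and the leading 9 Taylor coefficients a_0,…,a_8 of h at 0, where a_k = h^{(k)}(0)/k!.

L = (-8 - 8·x) + Dx  (order 1).
h: a_k = -1, -8, -36, -352/3, -920/3, -3392/5, -59104/45, -717056/315, -376928/105, …
ICs: h(0) = -1.

f: a_k = -1, -4, -8, -32/3, -32/3, -128/15, -256/45, -1024/315, -512/315, …
h₀=f(r): pull back L_f along r ⇒ L₀.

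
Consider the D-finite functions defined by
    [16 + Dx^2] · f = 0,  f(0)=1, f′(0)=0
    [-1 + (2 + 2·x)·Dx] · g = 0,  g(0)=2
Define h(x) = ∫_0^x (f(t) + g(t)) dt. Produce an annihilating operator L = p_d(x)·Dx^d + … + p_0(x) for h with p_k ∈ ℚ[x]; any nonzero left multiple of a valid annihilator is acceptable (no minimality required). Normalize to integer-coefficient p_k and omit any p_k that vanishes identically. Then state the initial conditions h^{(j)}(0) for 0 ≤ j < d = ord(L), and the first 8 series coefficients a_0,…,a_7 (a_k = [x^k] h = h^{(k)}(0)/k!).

f: a_k = 1, 0, -8, 0, 32/3, 0, -256/45, 0, …
g: a_k = 2, 1, -1/4, 1/8, -5/64, 7/128, -21/512, 33/1024, …
h₀=f+g: left-lcm gives L₀, ord ≤ 3.
h=∫₀ˣh₀: take L = L₀·Dx.
L = (-1072 - 2048·x - 1024·x^2)·Dx + (2016 + 6112·x + 6144·x^2 + 2048·x^3)·Dx^2 + (-67 - 128·x - 64·x^2)·Dx^3 + (126 + 382·x + 384·x^2 + 128·x^3)·Dx^4  (order 4).
h: a_k = 0, 3, 1/2, -11/4, 1/32, 2033/960, 7/768, -132017/161280, …
ICs: h(0) = 0, h′(0) = 3, h′′(0) = 1, h′′′(0) = -33/2.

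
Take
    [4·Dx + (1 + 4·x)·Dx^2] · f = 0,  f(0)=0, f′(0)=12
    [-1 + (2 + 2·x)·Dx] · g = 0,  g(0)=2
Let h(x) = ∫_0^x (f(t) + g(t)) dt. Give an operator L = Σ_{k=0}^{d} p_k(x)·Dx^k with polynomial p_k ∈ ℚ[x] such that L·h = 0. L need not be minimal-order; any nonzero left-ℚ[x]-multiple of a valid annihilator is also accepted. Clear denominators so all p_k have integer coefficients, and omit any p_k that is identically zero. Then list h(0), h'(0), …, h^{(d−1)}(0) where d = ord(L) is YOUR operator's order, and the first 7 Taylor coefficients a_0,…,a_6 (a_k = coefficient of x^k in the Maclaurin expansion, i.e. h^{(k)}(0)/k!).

L = (52 + 16·x)·Dx^2 + (125 + 232·x + 80·x^2)·Dx^3 + (14 + 78·x + 96·x^2 + 32·x^3)·Dx^4  (order 4).
h: a_k = 0, 2, 13/2, -97/12, 513/32, -12293/320, 393251/3840, …
ICs: h(0) = 0, h′(0) = 2, h′′(0) = 13, h′′′(0) = -97/2.

f: a_k = 0, 12, -24, 64, -192, 3072/5, -2048, …
g: a_k = 2, 1, -1/4, 1/8, -5/64, 7/128, -21/512, …
h₀=f+g: left-lcm gives L₀, ord ≤ 3.
Integrate: L := L₀·Dx.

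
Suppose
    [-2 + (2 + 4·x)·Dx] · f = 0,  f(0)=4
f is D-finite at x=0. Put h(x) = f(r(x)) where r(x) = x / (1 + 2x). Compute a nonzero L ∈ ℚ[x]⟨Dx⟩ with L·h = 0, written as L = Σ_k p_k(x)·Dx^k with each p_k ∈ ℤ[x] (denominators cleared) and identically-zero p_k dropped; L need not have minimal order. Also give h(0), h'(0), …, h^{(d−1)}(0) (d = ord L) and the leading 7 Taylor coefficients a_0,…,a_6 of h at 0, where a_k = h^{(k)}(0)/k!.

L = -1 + (1 + 6·x + 8·x^2)·Dx  (order 1).
h: a_k = 4, 4, -10, 26, -141/2, 399/2, -2353/4, …
ICs: h(0) = 4.

f: a_k = 4, 4, -2, 2, -5/2, 7/2, -21/4, …
f∘r: x↦r, Dx↦Dx/r' in L_f ⇒ L₀.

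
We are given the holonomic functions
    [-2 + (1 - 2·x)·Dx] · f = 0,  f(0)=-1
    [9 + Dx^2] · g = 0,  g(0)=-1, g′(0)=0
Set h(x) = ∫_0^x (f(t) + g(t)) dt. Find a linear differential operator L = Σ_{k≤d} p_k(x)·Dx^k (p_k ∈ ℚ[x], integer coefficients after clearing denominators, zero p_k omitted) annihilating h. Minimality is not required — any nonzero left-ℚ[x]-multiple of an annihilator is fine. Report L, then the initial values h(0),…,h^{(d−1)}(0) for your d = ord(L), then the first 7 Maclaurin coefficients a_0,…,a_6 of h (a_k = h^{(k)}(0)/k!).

f: a_k = -1, -2, -4, -8, -16, -32, -64, …
g: a_k = -1, 0, 9/2, 0, -27/8, 0, 81/80, …
h₀=f+g: left-lcm gives L₀, ord ≤ 3.
Integrate: L := L₀·Dx.
L = (594 - 648·x + 648·x^2)·Dx + (-153 + 630·x - 972·x^2 + 648·x^3)·Dx^2 + (66 - 72·x + 72·x^2)·Dx^3 + (-17 + 70·x - 108·x^2 + 72·x^3)·Dx^4  (order 4).
h: a_k = 0, -2, -1, 1/6, -2, -31/8, -16/3, …
ICs: h(0) = 0, h′(0) = -2, h′′(0) = -2, h′′′(0) = 1.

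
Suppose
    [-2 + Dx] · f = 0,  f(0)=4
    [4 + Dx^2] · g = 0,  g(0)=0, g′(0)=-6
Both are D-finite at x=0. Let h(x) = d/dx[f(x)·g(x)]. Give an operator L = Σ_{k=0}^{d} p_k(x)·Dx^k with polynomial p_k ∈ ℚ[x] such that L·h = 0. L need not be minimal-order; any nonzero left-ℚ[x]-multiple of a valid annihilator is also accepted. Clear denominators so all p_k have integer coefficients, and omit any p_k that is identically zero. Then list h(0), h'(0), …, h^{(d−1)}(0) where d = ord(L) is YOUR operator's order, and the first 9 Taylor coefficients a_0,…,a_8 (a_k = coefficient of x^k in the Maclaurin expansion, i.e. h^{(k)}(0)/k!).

L = 8 - 4·Dx + Dx^2  (order 2).
h: a_k = -24, -96, -96, 0, 64, 256/5, 256/15, 0, -256/105, …
ICs: h(0) = -24, h′(0) = -96.

f: a_k = 4, 8, 8, 16/3, 8/3, 16/15, 16/45, 32/315, 8/315, …
g: a_k = 0, -6, 0, 4, 0, -4/5, 0, 8/105, 0, …
Product ⇒ symmetric product L₀, ord ≤ 2.
h₀' ⇒ L via d/dx closure of L₀.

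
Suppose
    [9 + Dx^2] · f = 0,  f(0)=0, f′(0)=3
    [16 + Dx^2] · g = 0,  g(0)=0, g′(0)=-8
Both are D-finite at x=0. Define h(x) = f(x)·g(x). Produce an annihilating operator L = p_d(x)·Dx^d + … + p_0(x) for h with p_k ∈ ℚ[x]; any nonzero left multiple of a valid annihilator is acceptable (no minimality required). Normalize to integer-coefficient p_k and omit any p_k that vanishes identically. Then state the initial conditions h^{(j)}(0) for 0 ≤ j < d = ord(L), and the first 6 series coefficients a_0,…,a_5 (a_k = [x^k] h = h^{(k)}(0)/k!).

f: a_k = 0, 3, 0, -9/2, 0, 81/40, …
g: a_k = 0, -8, 0, 64/3, 0, -256/15, …
f·g: L₀ = L_f ⊗_s L_g, ord ≤ 2·2.
L = 49 + 50·Dx^2 + Dx^4  (order 4).
h: a_k = 0, 0, -24, 0, 100, 0, …
ICs: h(0) = 0, h′(0) = 0, h′′(0) = -48, h′′′(0) = 0.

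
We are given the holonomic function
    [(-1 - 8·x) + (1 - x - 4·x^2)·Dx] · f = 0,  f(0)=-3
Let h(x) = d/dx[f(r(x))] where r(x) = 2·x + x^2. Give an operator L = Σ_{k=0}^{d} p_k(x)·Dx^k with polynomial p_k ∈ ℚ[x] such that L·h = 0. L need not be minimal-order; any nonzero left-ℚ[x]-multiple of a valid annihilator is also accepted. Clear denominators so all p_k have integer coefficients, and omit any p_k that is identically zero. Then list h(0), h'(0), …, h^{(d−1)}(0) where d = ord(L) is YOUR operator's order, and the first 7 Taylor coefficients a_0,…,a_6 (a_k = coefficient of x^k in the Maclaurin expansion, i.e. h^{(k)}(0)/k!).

L = (21 + 150·x + 987·x^2 + 2192·x^3 + 2148·x^4 + 960·x^5 + 160·x^6) + (-1 - 15·x + 27·x^2 + 345·x^3 + 700·x^4 + 588·x^5 + 224·x^6 + 32·x^7)·Dx  (order 1).
h: a_k = -6, -126, -828, -6924, -45930, -314802, -2029272, …
ICs: h(0) = -6.

f: a_k = -3, -3, -15, -27, -87, -195, -543, …
Change of var in L_f (x↦r) gives L₀.
Derive L from L₀ (diff closure).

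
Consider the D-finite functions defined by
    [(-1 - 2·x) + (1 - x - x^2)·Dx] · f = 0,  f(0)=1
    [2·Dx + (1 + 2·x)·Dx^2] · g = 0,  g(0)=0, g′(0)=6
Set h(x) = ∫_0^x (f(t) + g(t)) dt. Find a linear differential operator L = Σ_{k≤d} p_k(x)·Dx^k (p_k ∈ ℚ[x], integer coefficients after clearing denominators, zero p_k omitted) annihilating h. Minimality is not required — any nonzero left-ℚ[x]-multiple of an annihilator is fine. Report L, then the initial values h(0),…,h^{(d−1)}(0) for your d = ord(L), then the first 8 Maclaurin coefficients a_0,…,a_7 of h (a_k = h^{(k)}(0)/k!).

f: a_k = 1, 1, 2, 3, 5, 8, 13, 21, …
g: a_k = 0, 6, -6, 8, -12, 96/5, -32, 384/7, …
Sum ⇒ L₀ = lclm(L_f,L_g) in ℚ(x)⟨Dx⟩.
∫: right-multiply L₀ by Dx.
L = (34 + 92·x + 116·x^2 + 48·x^3 + 24·x^4)·Dx^2 + (5 + 60·x + 170·x^2 + 180·x^3 + 100·x^4 + 40·x^5)·Dx^3 + (-3 - 11·x - 5·x^2 + 20·x^3 + 30·x^4 + 24·x^5 + 8·x^6)·Dx^4  (order 4).
h: a_k = 0, 1, 7/2, -4/3, 11/4, -7/5, 68/15, -19/7, …
ICs: h(0) = 0, h′(0) = 1, h′′(0) = 7, h′′′(0) = -8.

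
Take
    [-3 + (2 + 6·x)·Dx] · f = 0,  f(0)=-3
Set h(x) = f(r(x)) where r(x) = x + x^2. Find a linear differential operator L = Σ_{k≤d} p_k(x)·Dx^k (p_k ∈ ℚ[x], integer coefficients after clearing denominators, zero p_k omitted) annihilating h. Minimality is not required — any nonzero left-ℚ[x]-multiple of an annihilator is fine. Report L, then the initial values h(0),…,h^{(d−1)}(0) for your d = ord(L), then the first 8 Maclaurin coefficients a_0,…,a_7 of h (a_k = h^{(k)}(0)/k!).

f: a_k = -3, -9/2, 27/8, -81/16, 1215/128, -5103/256, 45927/1024, -216513/2048, …
L₀ from L_f via x↦r, Dx↦r'^{-1}Dx.
L = (-3 - 6·x) + (2 + 6·x + 6·x^2)·Dx  (order 1).
h: a_k = -3, -9/2, -9/8, 27/16, -297/128, 729/256, -2997/1024, 4131/2048, …
ICs: h(0) = -3.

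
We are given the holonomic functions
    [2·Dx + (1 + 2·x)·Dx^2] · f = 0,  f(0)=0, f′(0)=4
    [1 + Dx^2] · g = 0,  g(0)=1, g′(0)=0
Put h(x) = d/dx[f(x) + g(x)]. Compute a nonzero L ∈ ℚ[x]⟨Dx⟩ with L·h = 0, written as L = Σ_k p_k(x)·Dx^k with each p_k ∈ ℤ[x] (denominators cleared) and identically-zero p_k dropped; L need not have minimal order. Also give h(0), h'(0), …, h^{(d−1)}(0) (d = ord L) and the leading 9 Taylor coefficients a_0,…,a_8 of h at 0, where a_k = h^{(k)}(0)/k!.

L = (50 + 8·x + 8·x^2) + (9 + 22·x + 12·x^2 + 8·x^3)·Dx + (50 + 8·x + 8·x^2)·Dx^2 + (9 + 22·x + 12·x^2 + 8·x^3)·Dx^3  (order 3).
h: a_k = 4, -9, 16, -191/6, 64, -15361/120, 256, -2580479/5040, 1024, …
ICs: h(0) = 4, h′(0) = -9, h′′(0) = 32.

f: a_k = 0, 4, -4, 16/3, -8, 64/5, -64/3, 256/7, -64, …
g: a_k = 1, 0, -1/2, 0, 1/24, 0, -1/720, 0, 1/40320, …
Weyl lclm of L_f,L_g ⇒ L₀ (ord ≤ 4).
h₀' ⇒ L via d/dx closure of L₀.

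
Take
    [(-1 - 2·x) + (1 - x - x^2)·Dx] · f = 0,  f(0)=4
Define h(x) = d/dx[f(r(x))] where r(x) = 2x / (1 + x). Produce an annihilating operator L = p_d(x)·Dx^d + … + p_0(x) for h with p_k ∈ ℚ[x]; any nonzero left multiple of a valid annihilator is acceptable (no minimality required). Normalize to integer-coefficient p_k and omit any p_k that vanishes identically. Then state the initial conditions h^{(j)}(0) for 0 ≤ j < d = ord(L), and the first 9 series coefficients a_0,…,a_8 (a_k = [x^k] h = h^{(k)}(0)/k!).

f: a_k = 4, 4, 8, 12, 20, 32, 52, 84, 136, …
h₀=f(r): pull back L_f along r ⇒ L₀.
Derive L from L₀ (diff closure).
L = (6 + 30·x + 90·x^2 + 50·x^3) + (-1 - 6·x + 30·x^3 + 25·x^4)·Dx  (order 1).
h: a_k = 8, 48, 120, 480, 1000, 3600, 7000, 24000, 45000, …
ICs: h(0) = 8.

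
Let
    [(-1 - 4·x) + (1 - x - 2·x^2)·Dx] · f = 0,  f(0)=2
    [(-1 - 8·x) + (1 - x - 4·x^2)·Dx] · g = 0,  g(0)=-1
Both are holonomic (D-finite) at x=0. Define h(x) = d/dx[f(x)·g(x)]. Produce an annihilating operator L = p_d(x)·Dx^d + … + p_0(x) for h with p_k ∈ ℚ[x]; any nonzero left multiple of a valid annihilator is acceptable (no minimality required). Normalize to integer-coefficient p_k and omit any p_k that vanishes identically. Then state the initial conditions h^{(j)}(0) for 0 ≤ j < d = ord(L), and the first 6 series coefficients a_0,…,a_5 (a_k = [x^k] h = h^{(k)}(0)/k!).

f: a_k = 2, 2, 6, 10, 22, 42, …
g: a_k = -1, -1, -5, -9, -29, -65, …
Sym-product of L_f,L_g gives L₀ (≤ ord 1).
Derive L from L₀ (diff closure).
L = (9 + 12·x - 9·x^2 - 272·x^3 - 144·x^4 + 720·x^5 + 640·x^6) + (-1 - 3·x + 24·x^2 + 17·x^3 - 115·x^4 - 66·x^5 + 168·x^6 + 128·x^7)·Dx  (order 1).
h: a_k = -4, -36, -132, -552, -1780, -5964, …
ICs: h(0) = -4.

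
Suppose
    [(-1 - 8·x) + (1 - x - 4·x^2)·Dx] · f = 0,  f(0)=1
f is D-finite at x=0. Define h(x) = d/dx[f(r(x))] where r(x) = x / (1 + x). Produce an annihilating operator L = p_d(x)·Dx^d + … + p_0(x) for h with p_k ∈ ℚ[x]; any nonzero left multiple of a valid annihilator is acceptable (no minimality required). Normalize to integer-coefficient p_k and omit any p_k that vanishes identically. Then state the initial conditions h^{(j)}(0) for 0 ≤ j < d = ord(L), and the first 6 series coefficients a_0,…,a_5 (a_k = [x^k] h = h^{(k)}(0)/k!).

f: a_k = 1, 1, 5, 9, 29, 65, …
L₀ from L_f via x↦r, Dx↦r'^{-1}Dx.
h₀' ⇒ L via d/dx closure of L₀.
L = (8 + 24·x + 120·x^2 + 72·x^3) + (-1 - 11·x - 15·x^2 + 31·x^3 + 36·x^4)·Dx  (order 1).
h: a_k = 1, 8, 0, 64, -80, 480, …
ICs: h(0) = 1.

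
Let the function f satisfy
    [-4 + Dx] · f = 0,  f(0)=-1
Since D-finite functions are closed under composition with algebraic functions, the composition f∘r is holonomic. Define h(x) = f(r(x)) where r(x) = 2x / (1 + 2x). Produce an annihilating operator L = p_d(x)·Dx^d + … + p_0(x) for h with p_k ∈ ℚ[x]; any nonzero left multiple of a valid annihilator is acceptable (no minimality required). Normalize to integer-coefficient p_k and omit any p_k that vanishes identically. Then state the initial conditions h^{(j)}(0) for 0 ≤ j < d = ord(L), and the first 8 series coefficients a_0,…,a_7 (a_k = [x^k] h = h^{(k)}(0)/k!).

f: a_k = -1, -4, -8, -32/3, -32/3, -128/15, -256/45, -1024/315, …
f∘r: x↦r, Dx↦Dx/r' in L_f ⇒ L₀.
L = -8 + (1 + 4·x + 4·x^2)·Dx  (order 1).
h: a_k = -1, -8, -16, 32/3, 64/3, -896/15, 2816/45, 8704/315, …
ICs: h(0) = -1.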